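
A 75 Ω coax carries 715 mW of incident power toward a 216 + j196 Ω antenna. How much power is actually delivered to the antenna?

P_delivered ≈ 376 mW

|Γ| = |(141 + j196)/(291 + j196)| = 0.688
|Γ|² = 0.474
P_refl = |Γ|²·P_inc = 339 mW, P_del = (1 − |Γ|²)·P_inc = 376 mW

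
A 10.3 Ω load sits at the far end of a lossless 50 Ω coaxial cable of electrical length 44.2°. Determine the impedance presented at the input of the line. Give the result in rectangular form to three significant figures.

Z_in ≈ 19.3 + j44.8 Ω

tan(βl) = tan(44.2°) = 0.972
Z_in = Z_0·(Z_L + jZ_0·tanβl)/(Z_0 + jZ_L·tanβl)
     = 50·(10.3 + j48.6)/(50 + j10)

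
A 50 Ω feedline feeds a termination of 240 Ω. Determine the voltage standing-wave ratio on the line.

Γ = (240 − 50)/(240 + 50) = 0.655
VSWR = (1 + 0.655)/(1 − 0.655)

VSWR ≈ 4.8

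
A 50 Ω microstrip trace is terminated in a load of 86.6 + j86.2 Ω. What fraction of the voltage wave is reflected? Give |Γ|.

|Γ| ≈ 0.58

Γ = (Z_L − Z_0)/(Z_L + Z_0) = (36.6 + j86.2)/(136.6 + j86.2)
|Γ| = 93.6/162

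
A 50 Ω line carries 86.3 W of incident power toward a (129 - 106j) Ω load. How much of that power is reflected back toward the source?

P_reflected ≈ 34.9 W

|Γ| = |(79 − j106)/(179 − j106)| = 0.635
|Γ|² = 0.404
P_refl = |Γ|²·P_inc = 34.9 W, P_del = (1 − |Γ|²)·P_inc = 51.4 W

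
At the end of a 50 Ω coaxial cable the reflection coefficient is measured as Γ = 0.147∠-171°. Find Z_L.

Z_L ≈ 37.3 − j1.75 Ω

Z_L = Z_0·(1 + Γ)/(1 − Γ) = 50·(0.855 − j0.023)/(1.15 + j0.023)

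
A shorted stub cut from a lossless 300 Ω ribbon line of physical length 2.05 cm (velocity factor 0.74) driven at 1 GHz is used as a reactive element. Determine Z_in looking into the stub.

λ = v/f = 0.74·c / 1 GHz = 0.222 m
βl = 2π·l/λ = 2π × 0.0923 = 33.2°
tan(βl) = 0.655
For a shorted stub, Z_in = jZ_0·tan(βl)

Z_in ≈ +j197 Ω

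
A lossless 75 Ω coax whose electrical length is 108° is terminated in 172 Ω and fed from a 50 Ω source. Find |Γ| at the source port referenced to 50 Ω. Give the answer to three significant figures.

tan(βl) = -3.08
Z_in = Z_0·(Z_L + jZ_0·tanβl)/(Z_0 + jZ_L·tanβl) = 35.4 + j19.3 Ω
Γ_s = (Z_in − Z_s)/(Z_in + Z_s) = (-14.6 + j19.3)/(85.4 + j19.3), |Γ_s| = 0.276

|Γ| ≈ 0.276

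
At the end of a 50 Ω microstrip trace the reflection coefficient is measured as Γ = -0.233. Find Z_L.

Z_L ≈ 31.1 Ω

Z_L = Z_0·(1 + Γ)/(1 − Γ) = 50·(0.767)/(1.23)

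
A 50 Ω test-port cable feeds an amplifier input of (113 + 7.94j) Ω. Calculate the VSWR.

Γ = (Z_L − Z_0)/(Z_L + Z_0) = (63 + j7.94)/(163 + j7.94)
|Γ| = 63.5/163 = 0.389
VSWR = (1 + |Γ|)/(1 − |Γ|) = 1.39/0.611

VSWR ≈ 2.27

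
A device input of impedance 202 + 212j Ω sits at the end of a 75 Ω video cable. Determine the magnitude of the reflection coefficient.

Γ = (Z_L − Z_0)/(Z_L + Z_0) = (127 + j212)/(277 + j212)
|Γ| = 247/349

|Γ| ≈ 0.708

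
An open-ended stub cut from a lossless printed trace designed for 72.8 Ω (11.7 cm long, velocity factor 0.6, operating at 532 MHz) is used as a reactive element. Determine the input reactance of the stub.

λ = v/f = 0.6·c / 532 MHz = 0.338 m
βl = 2π·l/λ = 2π × 0.346 = 124°
tan(βl) = -1.46
For an open-ended stub, Z_in = −jZ_0·cot(βl) = −jZ_0/tan(βl)

X_in ≈ 50 Ω (inductive)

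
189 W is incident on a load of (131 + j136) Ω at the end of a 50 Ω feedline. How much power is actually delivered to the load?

P_delivered ≈ 96.6 W

|Γ| = |(81 + j136)/(181 + j136)| = 0.699
|Γ|² = 0.489
P_refl = |Γ|²·P_inc = 92.4 W, P_del = (1 − |Γ|²)·P_inc = 96.6 W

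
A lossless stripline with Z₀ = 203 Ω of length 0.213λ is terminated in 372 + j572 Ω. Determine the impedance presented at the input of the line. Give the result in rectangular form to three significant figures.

βl = 2π × 0.213 = 76.7°
tan(βl) = tan(76.7°) = 4.22
Z_in = Z_0·(Z_L + jZ_0·tanβl)/(Z_0 + jZ_L·tanβl)
     = 203·(372 + j1430)/(-2210 + j1570)

Z_in ≈ 39.2 − j103 Ω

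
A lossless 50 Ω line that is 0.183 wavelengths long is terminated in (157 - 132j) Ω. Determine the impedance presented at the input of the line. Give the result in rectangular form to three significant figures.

βl = 2π × 0.183 = 65.9°
tan(βl) = tan(65.9°) = 2.23
Z_in = Z_0·(Z_L + jZ_0·tanβl)/(Z_0 + jZ_L·tanβl)
     = 50·(157 − j20.3)/(345 + j351)

Z_in ≈ 9.72 − j12.8 Ω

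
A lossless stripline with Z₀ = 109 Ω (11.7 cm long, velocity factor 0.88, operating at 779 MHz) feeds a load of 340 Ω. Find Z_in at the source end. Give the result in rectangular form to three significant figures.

λ = v/f = 0.88·c / 779 MHz = 0.339 m
βl = 2π·l/λ = 2π × 0.345 = 124°
tan(βl) = tan(124°) = -1.47
Z_in = Z_0·(Z_L + jZ_0·tanβl)/(Z_0 + jZ_L·tanβl)
     = 109·(340 − j160)/(109 − j499)

Z_in ≈ 48.9 + j63.6 Ω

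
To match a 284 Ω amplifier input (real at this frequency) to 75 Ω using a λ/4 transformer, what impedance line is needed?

Z_qwt ≈ 146 Ω

Z_qwt = √(Z_0·R_L) = √(75 × 284) = √21300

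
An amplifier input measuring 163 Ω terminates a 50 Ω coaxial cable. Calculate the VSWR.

VSWR ≈ 3.26

Γ = (163 − 50)/(163 + 50) = 0.531
VSWR = (1 + 0.531)/(1 − 0.531)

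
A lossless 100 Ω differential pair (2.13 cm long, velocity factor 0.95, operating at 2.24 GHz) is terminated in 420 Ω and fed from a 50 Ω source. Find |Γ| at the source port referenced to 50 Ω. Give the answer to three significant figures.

|Γ| ≈ 0.581

λ = v/f = 0.95·c / 2.24 GHz = 0.127 m
βl = 2π·l/λ = 2π × 0.167 = 60.3°
tan(βl) = 1.75
Z_in = Z_0·(Z_L + jZ_0·tanβl)/(Z_0 + jZ_L·tanβl) = 31 − j52.9 Ω
Γ_s = (Z_in − Z_s)/(Z_in + Z_s) = (-19 − j52.9)/(81 − j52.9), |Γ_s| = 0.581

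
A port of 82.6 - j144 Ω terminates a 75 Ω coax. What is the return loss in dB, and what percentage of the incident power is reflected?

Γ = (7.6 − j144)/(157.6 − j144), |Γ| = 0.675
RL = −20·log₁₀(0.675) = 3.41 dB
P_refl/P_inc = |Γ|² = 0.456

RL ≈ 3.41 dB; 45.6% of incident power reflected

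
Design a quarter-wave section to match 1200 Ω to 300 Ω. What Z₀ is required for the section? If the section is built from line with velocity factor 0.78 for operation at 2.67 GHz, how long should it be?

Z_qwt ≈ 600 Ω; length ≈ 2.19 cm

Z_qwt = √(Z_0·R_L) = √(300 × 1200) = √360000
λ = 0.78·c/f = 0.0876 m, so l = λ/4 = 0.0219 m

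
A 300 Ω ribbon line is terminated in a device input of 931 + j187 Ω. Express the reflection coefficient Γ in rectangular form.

Γ = (Z_L − Z_0)/(Z_L + Z_0) = (631 + j187)/(1231 + j187)

Γ ≈ 0.524 + j0.0724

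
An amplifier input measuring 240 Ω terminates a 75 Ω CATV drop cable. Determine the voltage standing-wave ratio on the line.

Γ = (240 − 75)/(240 + 75) = 0.524
VSWR = (1 + 0.524)/(1 − 0.524)

VSWR ≈ 3.2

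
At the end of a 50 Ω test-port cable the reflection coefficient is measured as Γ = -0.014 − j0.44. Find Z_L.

Z_L ≈ 33 − j36 Ω

Z_L = Z_0·(1 + Γ)/(1 − Γ) = 50·(0.986 − j0.44)/(1.01 + j0.44)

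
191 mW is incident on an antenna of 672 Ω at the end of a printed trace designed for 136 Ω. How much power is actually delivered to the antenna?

Γ = (672 − 136)/(672 + 136) = 0.663
|Γ|² = 0.44
P_refl = |Γ|²·P_inc = 84.1 mW, P_del = (1 − |Γ|²)·P_inc = 107 mW

P_delivered ≈ 107 mW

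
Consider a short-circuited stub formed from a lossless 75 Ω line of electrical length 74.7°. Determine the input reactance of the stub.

tan(βl) = 3.66
For a short-circuited stub, Z_in = jZ_0·tan(βl)

X_in ≈ 274 Ω (inductive)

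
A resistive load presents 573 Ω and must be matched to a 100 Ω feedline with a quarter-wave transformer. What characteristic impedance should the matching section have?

Z_qwt ≈ 239 Ω

Z_qwt = √(Z_0·R_L) = √(100 × 573) = √57300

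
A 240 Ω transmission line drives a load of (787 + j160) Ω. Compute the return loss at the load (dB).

RL ≈ 5.22 dB

Γ = (547 + j160)/(1027 + j160), |Γ| = 0.548
RL = −20·log₁₀|Γ| = −20·log₁₀(0.548)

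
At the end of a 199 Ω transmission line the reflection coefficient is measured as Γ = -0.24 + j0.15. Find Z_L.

Z_L = Z_0·(1 + Γ)/(1 − Γ) = 199·(0.76 + j0.15)/(1.24 − j0.15)

Z_L ≈ 117 + j38.3 Ω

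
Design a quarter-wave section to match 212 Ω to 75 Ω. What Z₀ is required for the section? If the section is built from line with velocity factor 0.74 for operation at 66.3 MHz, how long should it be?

Z_qwt ≈ 126 Ω; length ≈ 83.7 cm

Z_qwt = √(Z_0·R_L) = √(75 × 212) = √15900
λ = 0.74·c/f = 3.35 m, so l = λ/4 = 0.837 m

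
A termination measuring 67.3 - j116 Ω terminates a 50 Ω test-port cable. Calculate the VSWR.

Γ = (Z_L − Z_0)/(Z_L + Z_0) = (17.3 − j116)/(117.3 − j116)
|Γ| = 117/165 = 0.711
VSWR = (1 + |Γ|)/(1 − |Γ|) = 1.71/0.289

VSWR ≈ 5.92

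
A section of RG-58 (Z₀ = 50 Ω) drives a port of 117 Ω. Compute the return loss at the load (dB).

RL ≈ 7.93 dB

Γ = (117 − 50)/(117 + 50) = 0.401
RL = −20·log₁₀|Γ| = −20·log₁₀(0.401)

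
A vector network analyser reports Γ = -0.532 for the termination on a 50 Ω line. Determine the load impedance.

Z_L ≈ 15.3 Ω

Z_L = Z_0·(1 + Γ)/(1 − Γ) = 50·(0.468)/(1.53)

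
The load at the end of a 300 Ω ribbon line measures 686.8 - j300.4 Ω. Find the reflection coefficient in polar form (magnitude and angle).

Γ = (Z_L − Z_0)/(Z_L + Z_0) = (386.8 − j300.4)/(986.8 − j300.4)
|Γ| = 490/1030 = 0.475

Γ ≈ 0.475 ∠ -20.9°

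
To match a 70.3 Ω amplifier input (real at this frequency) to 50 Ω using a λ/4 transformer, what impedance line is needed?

Z_qwt ≈ 59.3 Ω

Z_qwt = √(Z_0·R_L) = √(50 × 70.3) = √3515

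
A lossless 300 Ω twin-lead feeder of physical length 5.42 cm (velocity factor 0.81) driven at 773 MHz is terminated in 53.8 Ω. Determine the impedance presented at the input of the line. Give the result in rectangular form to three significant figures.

λ = v/f = 0.81·c / 773 MHz = 0.314 m
βl = 2π·l/λ = 2π × 0.172 = 62.1°
tan(βl) = tan(62.1°) = 1.89
Z_in = Z_0·(Z_L + jZ_0·tanβl)/(Z_0 + jZ_L·tanβl)
     = 300·(53.8 + j566)/(300 + j101)

Z_in ≈ 220 + j491 Ω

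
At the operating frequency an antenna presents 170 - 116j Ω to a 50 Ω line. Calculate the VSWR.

Γ = (Z_L − Z_0)/(Z_L + Z_0) = (120 − j116)/(220 − j116)
|Γ| = 167/249 = 0.671
VSWR = (1 + |Γ|)/(1 − |Γ|) = 1.67/0.329

VSWR ≈ 5.08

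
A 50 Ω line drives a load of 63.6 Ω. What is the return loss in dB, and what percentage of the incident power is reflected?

RL ≈ 18.4 dB; 1.43% of incident power reflected

Γ = (63.6 − 50)/(63.6 + 50) = 0.12
RL = −20·log₁₀(0.12) = 18.4 dB
P_refl/P_inc = |Γ|² = 0.0143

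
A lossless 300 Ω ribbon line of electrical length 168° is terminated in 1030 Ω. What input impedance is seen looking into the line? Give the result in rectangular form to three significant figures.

tan(βl) = tan(168°) = -0.213
Z_in = Z_0·(Z_L + jZ_0·tanβl)/(Z_0 + jZ_L·tanβl)
     = 300·(1030 − j63.8)/(300 − j219)

Z_in ≈ 702 + j449 Ω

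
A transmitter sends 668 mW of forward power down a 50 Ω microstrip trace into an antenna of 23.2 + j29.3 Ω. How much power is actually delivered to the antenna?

|Γ| = |(-26.8 + j29.3)/(73.2 + j29.3)| = 0.504
|Γ|² = 0.254
P_refl = |Γ|²·P_inc = 169 mW, P_del = (1 − |Γ|²)·P_inc = 499 mW

P_delivered ≈ 499 mW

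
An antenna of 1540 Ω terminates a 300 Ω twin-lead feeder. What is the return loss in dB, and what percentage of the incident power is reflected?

RL ≈ 3.43 dB; 45.4% of incident power reflected

Γ = (1540 − 300)/(1540 + 300) = 0.674
RL = −20·log₁₀(0.674) = 3.43 dB
P_refl/P_inc = |Γ|² = 0.454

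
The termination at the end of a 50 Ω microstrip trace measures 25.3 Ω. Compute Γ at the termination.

Γ = (Z_L − Z_0)/(Z_L + Z_0) = (25.3 − 50)/(25.3 + 50) = -24.7/75.3

Γ = -0.328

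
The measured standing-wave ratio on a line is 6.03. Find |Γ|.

|Γ| ≈ 0.716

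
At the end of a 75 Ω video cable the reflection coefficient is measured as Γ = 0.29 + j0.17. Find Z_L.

Z_L ≈ 125 + j47.8 Ω

Z_L = Z_0·(1 + Γ)/(1 − Γ) = 75·(1.29 + j0.17)/(0.71 − j0.17)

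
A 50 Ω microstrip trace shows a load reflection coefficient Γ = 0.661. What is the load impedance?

Z_L ≈ 245 Ω

Z_L = Z_0·(1 + Γ)/(1 − Γ) = 50·(1.66)/(0.339)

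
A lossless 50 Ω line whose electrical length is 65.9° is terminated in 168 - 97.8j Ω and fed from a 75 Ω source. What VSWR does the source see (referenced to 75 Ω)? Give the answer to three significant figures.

VSWR ≈ 6.57

tan(βl) = 2.24
Z_in = Z_0·(Z_L + jZ_0·tanβl)/(Z_0 + jZ_L·tanβl) = 11.8 − j13.9 Ω
Γ_s = (Z_in − Z_s)/(Z_in + Z_s) = (-63.2 − j13.9)/(86.8 − j13.9), |Γ_s| = 0.736
VSWR = (1 + |Γ_s|)/(1 − |Γ_s|)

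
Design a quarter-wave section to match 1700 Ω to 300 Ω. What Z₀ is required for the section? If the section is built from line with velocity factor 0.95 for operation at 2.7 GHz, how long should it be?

Z_qwt ≈ 714 Ω; length ≈ 2.64 cm

Z_qwt = √(Z_0·R_L) = √(300 × 1700) = √510000
λ = 0.95·c/f = 0.106 m, so l = λ/4 = 0.0264 m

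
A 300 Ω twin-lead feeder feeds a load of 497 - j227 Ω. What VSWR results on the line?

VSWR ≈ 2.14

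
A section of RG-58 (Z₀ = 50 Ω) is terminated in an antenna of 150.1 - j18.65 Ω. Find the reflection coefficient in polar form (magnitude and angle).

Γ ≈ 0.507 ∠ -5.23°

Γ = (Z_L − Z_0)/(Z_L + Z_0) = (100.1 − j18.65)/(200.1 − j18.65)
|Γ| = 102/201 = 0.507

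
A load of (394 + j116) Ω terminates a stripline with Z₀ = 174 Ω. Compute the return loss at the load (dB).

RL ≈ 7.35 dB

Γ = (220 + j116)/(568 + j116), |Γ| = 0.429
RL = −20·log₁₀|Γ| = −20·log₁₀(0.429)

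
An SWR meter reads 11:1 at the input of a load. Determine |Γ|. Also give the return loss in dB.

|Γ| = (S − 1)/(S + 1) = (11 − 1)/(11 + 1) = 10/12
RL = −20·log₁₀|Γ| = −20·log₁₀(0.833)

|Γ| ≈ 0.833; return loss ≈ 1.58 dB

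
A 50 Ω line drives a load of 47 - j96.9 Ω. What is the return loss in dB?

RL ≈ 3.01 dB

Γ = (-3 − j96.9)/(97 − j96.9), |Γ| = 0.707
RL = −20·log₁₀|Γ| = −20·log₁₀(0.707)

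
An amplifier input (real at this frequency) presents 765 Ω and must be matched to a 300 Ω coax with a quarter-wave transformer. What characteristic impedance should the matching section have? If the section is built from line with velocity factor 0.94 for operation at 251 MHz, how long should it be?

Z_qwt = √(Z_0·R_L) = √(300 × 765) = √229500
λ = 0.94·c/f = 1.12 m, so l = λ/4 = 0.281 m

Z_qwt ≈ 479 Ω; length ≈ 28.1 cm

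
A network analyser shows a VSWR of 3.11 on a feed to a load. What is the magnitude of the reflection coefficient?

|Γ| = (S − 1)/(S + 1) = (3.11 − 1)/(3.11 + 1) = 2.11/4.11

|Γ| ≈ 0.513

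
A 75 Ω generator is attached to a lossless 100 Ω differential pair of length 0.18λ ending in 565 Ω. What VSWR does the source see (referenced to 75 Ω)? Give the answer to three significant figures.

βl = 2π × 0.18 = 64.8°
tan(βl) = 2.13
Z_in = Z_0·(Z_L + jZ_0·tanβl)/(Z_0 + jZ_L·tanβl) = 21.5 − j45.3 Ω
Γ_s = (Z_in − Z_s)/(Z_in + Z_s) = (-53.5 − j45.3)/(96.5 − j45.3), |Γ_s| = 0.658
VSWR = (1 + |Γ_s|)/(1 − |Γ_s|)

VSWR ≈ 4.85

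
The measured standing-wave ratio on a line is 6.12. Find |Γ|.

|Γ| ≈ 0.719

|Γ| = (S − 1)/(S + 1) = (6.12 − 1)/(6.12 + 1) = 5.12/7.12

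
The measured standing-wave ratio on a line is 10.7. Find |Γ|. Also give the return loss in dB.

|Γ| = (S − 1)/(S + 1) = (10.7 − 1)/(10.7 + 1) = 9.7/11.7
RL = −20·log₁₀|Γ| = −20·log₁₀(0.829)

|Γ| ≈ 0.829; return loss ≈ 1.63 dB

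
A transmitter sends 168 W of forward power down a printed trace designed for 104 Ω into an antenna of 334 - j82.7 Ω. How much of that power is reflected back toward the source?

P_reflected ≈ 50.5 W

|Γ| = |(230 − j82.7)/(438 − j82.7)| = 0.548
|Γ|² = 0.301
P_refl = |Γ|²·P_inc = 50.5 W, P_del = (1 − |Γ|²)·P_inc = 117 W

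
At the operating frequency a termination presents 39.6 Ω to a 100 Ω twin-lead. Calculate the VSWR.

VSWR ≈ 2.53

Γ = (39.6 − 100)/(39.6 + 100) = -0.433
VSWR = (1 + 0.433)/(1 − 0.433)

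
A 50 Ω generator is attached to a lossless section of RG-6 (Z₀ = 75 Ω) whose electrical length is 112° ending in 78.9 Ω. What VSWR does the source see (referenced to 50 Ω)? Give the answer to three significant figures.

tan(βl) = -2.48
Z_in = Z_0·(Z_L + jZ_0·tanβl)/(Z_0 + jZ_L·tanβl) = 72.3 + j2.55 Ω
Γ_s = (Z_in − Z_s)/(Z_in + Z_s) = (22.3 + j2.55)/(122 + j2.55), |Γ_s| = 0.183
VSWR = (1 + |Γ_s|)/(1 − |Γ_s|)

VSWR ≈ 1.45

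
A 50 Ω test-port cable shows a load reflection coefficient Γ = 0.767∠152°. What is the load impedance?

Z_L = Z_0·(1 + Γ)/(1 − Γ) = 50·(0.323 + j0.36)/(1.68 − j0.36)

Z_L ≈ 7 + j12.2 Ω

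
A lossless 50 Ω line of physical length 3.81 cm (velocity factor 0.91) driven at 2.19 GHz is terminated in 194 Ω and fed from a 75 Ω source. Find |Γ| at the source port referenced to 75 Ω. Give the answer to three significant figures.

λ = v/f = 0.91·c / 2.19 GHz = 0.125 m
βl = 2π·l/λ = 2π × 0.306 = 110°
tan(βl) = -2.74
Z_in = Z_0·(Z_L + jZ_0·tanβl)/(Z_0 + jZ_L·tanβl) = 14.5 + j16.9 Ω
Γ_s = (Z_in − Z_s)/(Z_in + Z_s) = (-60.5 + j16.9)/(89.5 + j16.9), |Γ_s| = 0.69

|Γ| ≈ 0.69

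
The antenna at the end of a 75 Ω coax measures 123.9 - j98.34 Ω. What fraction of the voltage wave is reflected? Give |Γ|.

Γ = (Z_L − Z_0)/(Z_L + Z_0) = (48.9 − j98.34)/(198.9 − j98.34)
|Γ| = 110/222

|Γ| ≈ 0.495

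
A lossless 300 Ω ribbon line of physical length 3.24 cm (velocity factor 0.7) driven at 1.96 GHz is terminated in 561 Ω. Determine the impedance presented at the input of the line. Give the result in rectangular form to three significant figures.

Z_in ≈ 173 + j70.8 Ω

λ = v/f = 0.7·c / 1.96 GHz = 0.107 m
βl = 2π·l/λ = 2π × 0.302 = 109°
tan(βl) = tan(109°) = -2.93
Z_in = Z_0·(Z_L + jZ_0·tanβl)/(Z_0 + jZ_L·tanβl)
     = 300·(561 − j878)/(300 − j1640)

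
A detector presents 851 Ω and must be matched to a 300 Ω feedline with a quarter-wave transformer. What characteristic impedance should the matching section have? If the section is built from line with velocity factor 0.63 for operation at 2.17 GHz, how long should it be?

Z_qwt = √(Z_0·R_L) = √(300 × 851) = √255300
λ = 0.63·c/f = 0.0871 m, so l = λ/4 = 0.0218 m

Z_qwt ≈ 505 Ω; length ≈ 2.18 cm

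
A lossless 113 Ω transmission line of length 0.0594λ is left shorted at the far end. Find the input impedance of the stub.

βl = 2π × 0.0594 = 21.4°
tan(βl) = 0.392
For a shorted stub, Z_in = jZ_0·tan(βl)

Z_in ≈ +j44.2 Ω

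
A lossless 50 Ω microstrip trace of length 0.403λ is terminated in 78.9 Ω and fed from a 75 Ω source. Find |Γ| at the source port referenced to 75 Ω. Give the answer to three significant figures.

|Γ| ≈ 0.247

βl = 2π × 0.403 = 145°
tan(βl) = -0.698
Z_in = Z_0·(Z_L + jZ_0·tanβl)/(Z_0 + jZ_L·tanβl) = 53 + j23.5 Ω
Γ_s = (Z_in − Z_s)/(Z_in + Z_s) = (-22 + j23.5)/(128 + j23.5), |Γ_s| = 0.247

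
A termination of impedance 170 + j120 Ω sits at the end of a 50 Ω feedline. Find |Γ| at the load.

Γ = (Z_L − Z_0)/(Z_L + Z_0) = (120 + j120)/(220 + j120)
|Γ| = 170/251

|Γ| ≈ 0.677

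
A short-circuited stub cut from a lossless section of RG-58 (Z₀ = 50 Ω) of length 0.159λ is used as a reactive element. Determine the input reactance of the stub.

βl = 2π × 0.159 = 57.2°
tan(βl) = 1.55
For a short-circuited stub, Z_in = jZ_0·tan(βl)

X_in ≈ 77.7 Ω (inductive)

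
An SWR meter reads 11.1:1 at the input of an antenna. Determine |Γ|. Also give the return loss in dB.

|Γ| = (S − 1)/(S + 1) = (11.1 − 1)/(11.1 + 1) = 10.1/12.1
RL = −20·log₁₀|Γ| = −20·log₁₀(0.835)

|Γ| ≈ 0.835; return loss ≈ 1.57 dB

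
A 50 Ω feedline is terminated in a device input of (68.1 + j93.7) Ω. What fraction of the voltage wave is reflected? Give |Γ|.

|Γ| ≈ 0.633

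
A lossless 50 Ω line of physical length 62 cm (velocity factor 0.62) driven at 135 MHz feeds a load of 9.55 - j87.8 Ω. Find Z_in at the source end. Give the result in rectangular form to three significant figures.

Z_in ≈ 56.1 − j234 Ω

λ = v/f = 0.62·c / 135 MHz = 1.38 m
βl = 2π·l/λ = 2π × 0.45 = 162°
tan(βl) = tan(162°) = -0.325
Z_in = Z_0·(Z_L + jZ_0·tanβl)/(Z_0 + jZ_L·tanβl)
     = 50·(9.55 − j104)/(21.5 − j3.1)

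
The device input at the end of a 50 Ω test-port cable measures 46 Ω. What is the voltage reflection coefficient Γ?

Γ = -0.0417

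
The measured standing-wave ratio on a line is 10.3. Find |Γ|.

|Γ| ≈ 0.823

|Γ| = (S − 1)/(S + 1) = (10.3 − 1)/(10.3 + 1) = 9.3/11.3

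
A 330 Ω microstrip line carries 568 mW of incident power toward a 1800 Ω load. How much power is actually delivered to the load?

Γ = (1800 − 330)/(1800 + 330) = 0.69
|Γ|² = 0.476
P_refl = |Γ|²·P_inc = 271 mW, P_del = (1 − |Γ|²)·P_inc = 297 mW

P_delivered ≈ 297 mW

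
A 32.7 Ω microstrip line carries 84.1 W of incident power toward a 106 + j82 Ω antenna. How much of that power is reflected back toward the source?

|Γ| = |(73.3 + j82)/(138.7 + j82)| = 0.683
|Γ|² = 0.466
P_refl = |Γ|²·P_inc = 39.2 W, P_del = (1 − |Γ|²)·P_inc = 44.9 W

P_reflected ≈ 39.2 W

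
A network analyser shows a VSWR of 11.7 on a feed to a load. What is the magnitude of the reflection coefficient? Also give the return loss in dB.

|Γ| ≈ 0.843; return loss ≈ 1.49 dB

|Γ| = (S − 1)/(S + 1) = (11.7 − 1)/(11.7 + 1) = 10.7/12.7
RL = −20·log₁₀|Γ| = −20·log₁₀(0.843)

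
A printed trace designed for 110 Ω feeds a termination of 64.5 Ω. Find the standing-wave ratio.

For a purely resistive load, VSWR = R_L/Z_0 or Z_0/R_L (whichever > 1) = 110/64.5

VSWR ≈ 1.71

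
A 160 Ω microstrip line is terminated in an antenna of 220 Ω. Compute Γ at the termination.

Γ = 0.158

Γ = (Z_L − Z_0)/(Z_L + Z_0) = (220 − 160)/(220 + 160) = 60/380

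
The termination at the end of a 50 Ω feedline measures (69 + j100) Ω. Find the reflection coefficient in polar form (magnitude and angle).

Γ ≈ 0.655 ∠ 39.2°

Γ = (Z_L − Z_0)/(Z_L + Z_0) = (19 + j100)/(119 + j100)
|Γ| = 102/155 = 0.655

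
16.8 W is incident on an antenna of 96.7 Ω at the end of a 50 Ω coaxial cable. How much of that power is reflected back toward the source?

Γ = (96.7 − 50)/(96.7 + 50) = 0.318
|Γ|² = 0.101
P_refl = |Γ|²·P_inc = 1.7 W, P_del = (1 − |Γ|²)·P_inc = 15.1 W

P_reflected ≈ 1.7 W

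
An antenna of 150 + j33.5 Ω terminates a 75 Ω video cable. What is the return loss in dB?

RL ≈ 8.85 dB

Γ = (75 + j33.5)/(225 + j33.5), |Γ| = 0.361
RL = −20·log₁₀|Γ| = −20·log₁₀(0.361)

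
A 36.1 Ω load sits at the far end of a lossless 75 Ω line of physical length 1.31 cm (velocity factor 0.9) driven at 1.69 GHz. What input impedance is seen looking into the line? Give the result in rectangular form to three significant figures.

Z_in ≈ 44.4 + j30.4 Ω

λ = v/f = 0.9·c / 1.69 GHz = 0.16 m
βl = 2π·l/λ = 2π × 0.082 = 29.5°
tan(βl) = tan(29.5°) = 0.566
Z_in = Z_0·(Z_L + jZ_0·tanβl)/(Z_0 + jZ_L·tanβl)
     = 75·(36.1 + j42.5)/(75 + j20.4)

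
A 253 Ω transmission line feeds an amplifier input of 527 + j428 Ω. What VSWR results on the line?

VSWR ≈ 3.66

Γ = (Z_L − Z_0)/(Z_L + Z_0) = (274 + j428)/(780 + j428)
|Γ| = 508/890 = 0.571
VSWR = (1 + |Γ|)/(1 − |Γ|) = 1.57/0.429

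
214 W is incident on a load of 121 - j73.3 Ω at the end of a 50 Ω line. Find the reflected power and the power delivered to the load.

P_reflected ≈ 64.4 W; P_delivered ≈ 150 W

|Γ| = |(71 − j73.3)/(171 − j73.3)| = 0.549
|Γ|² = 0.301
P_refl = |Γ|²·P_inc = 64.4 W, P_del = (1 − |Γ|²)·P_inc = 150 W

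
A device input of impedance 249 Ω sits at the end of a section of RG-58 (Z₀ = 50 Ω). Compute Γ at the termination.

Γ = 0.666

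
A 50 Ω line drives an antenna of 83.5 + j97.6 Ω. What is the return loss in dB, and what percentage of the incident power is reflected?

Γ = (33.5 + j97.6)/(133.5 + j97.6), |Γ| = 0.624
RL = −20·log₁₀(0.624) = 4.1 dB
P_refl/P_inc = |Γ|² = 0.389

RL ≈ 4.1 dB; 38.9% of incident power reflected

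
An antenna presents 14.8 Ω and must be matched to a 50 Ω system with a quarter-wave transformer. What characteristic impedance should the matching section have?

Z_qwt = √(Z_0·R_L) = √(50 × 14.8) = √740

Z_qwt ≈ 27.2 Ω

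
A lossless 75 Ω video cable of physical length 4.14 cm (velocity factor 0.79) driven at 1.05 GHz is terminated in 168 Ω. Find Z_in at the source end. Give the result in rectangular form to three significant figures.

Z_in ≈ 38.6 − j25.7 Ω

λ = v/f = 0.79·c / 1.05 GHz = 0.226 m
βl = 2π·l/λ = 2π × 0.183 = 66°
tan(βl) = tan(66°) = 2.25
Z_in = Z_0·(Z_L + jZ_0·tanβl)/(Z_0 + jZ_L·tanβl)
     = 75·(168 + j169)/(75 + j378)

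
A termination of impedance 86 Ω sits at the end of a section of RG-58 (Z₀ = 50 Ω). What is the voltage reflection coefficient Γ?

Γ = 0.265

Γ = (Z_L − Z_0)/(Z_L + Z_0) = (86 − 50)/(86 + 50) = 36/136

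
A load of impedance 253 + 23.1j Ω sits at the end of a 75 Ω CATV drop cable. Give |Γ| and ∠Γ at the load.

Γ ≈ 0.546 ∠ 3.37°

Γ = (Z_L − Z_0)/(Z_L + Z_0) = (178 + j23.1)/(328 + j23.1)
|Γ| = 179/329 = 0.546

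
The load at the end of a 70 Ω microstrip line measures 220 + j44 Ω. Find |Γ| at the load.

Γ = (Z_L − Z_0)/(Z_L + Z_0) = (150 + j44)/(290 + j44)
|Γ| = 156/293

|Γ| ≈ 0.533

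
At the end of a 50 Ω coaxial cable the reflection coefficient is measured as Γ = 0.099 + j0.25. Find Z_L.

Z_L = Z_0·(1 + Γ)/(1 − Γ) = 50·(1.1 + j0.25)/(0.901 − j0.25)

Z_L ≈ 53.1 + j28.6 Ω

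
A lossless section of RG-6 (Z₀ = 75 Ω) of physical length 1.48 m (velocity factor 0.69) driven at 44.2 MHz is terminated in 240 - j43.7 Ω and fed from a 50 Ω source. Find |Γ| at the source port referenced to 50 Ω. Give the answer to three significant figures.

λ = v/f = 0.69·c / 44.2 MHz = 4.68 m
βl = 2π·l/λ = 2π × 0.316 = 114°
tan(βl) = -2.27
Z_in = Z_0·(Z_L + jZ_0·tanβl)/(Z_0 + jZ_L·tanβl) = 27.9 + j34.3 Ω
Γ_s = (Z_in − Z_s)/(Z_in + Z_s) = (-22.1 + j34.3)/(77.9 + j34.3), |Γ_s| = 0.479

|Γ| ≈ 0.479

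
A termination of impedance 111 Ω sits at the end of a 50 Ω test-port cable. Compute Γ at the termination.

Γ = 0.379

Γ = (Z_L − Z_0)/(Z_L + Z_0) = (111 − 50)/(111 + 50) = 61/161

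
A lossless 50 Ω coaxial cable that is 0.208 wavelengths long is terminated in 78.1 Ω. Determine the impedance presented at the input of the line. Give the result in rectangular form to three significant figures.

Z_in ≈ 33.3 − j7.74 Ω

βl = 2π × 0.208 = 74.9°
tan(βl) = tan(74.9°) = 3.7
Z_in = Z_0·(Z_L + jZ_0·tanβl)/(Z_0 + jZ_L·tanβl)
     = 50·(78.1 + j185)/(50 + j289)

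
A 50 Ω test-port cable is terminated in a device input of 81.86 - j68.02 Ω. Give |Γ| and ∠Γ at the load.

Γ ≈ 0.506 ∠ -37.6°

Γ = (Z_L − Z_0)/(Z_L + Z_0) = (31.86 − j68.02)/(131.9 − j68.02)
|Γ| = 75.1/148 = 0.506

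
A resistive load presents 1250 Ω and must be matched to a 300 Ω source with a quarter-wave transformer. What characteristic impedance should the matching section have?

Z_qwt = √(Z_0·R_L) = √(300 × 1250) = √375000

Z_qwt ≈ 612 Ω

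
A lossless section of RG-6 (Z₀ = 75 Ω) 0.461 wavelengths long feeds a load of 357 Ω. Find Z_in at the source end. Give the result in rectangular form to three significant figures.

Z_in ≈ 157 + j168 Ω

βl = 2π × 0.461 = 166°
tan(βl) = tan(166°) = -0.25
Z_in = Z_0·(Z_L + jZ_0·tanβl)/(Z_0 + jZ_L·tanβl)
     = 75·(357 − j18.8)/(75 − j89.3)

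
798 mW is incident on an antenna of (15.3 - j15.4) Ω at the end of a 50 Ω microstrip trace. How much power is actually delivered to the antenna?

|Γ| = |(-34.7 − j15.4)/(65.3 − j15.4)| = 0.566
|Γ|² = 0.32
P_refl = |Γ|²·P_inc = 256 mW, P_del = (1 − |Γ|²)·P_inc = 542 mW

P_delivered ≈ 542 mW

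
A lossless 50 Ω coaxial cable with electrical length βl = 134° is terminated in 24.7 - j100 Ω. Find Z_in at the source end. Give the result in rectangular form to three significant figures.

Z_in ≈ 36.3 + j124 Ω

tan(βl) = tan(134°) = -1.04
Z_in = Z_0·(Z_L + jZ_0·tanβl)/(Z_0 + jZ_L·tanβl)
     = 50·(24.7 − j152)/(-53.6 − j25.6)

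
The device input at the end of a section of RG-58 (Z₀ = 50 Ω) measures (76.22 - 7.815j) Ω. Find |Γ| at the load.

Γ = (Z_L − Z_0)/(Z_L + Z_0) = (26.22 − j7.815)/(126.2 − j7.815)
|Γ| = 27.4/126

|Γ| ≈ 0.216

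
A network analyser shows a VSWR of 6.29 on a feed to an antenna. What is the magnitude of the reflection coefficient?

|Γ| = (S − 1)/(S + 1) = (6.29 − 1)/(6.29 + 1) = 5.29/7.29

|Γ| ≈ 0.726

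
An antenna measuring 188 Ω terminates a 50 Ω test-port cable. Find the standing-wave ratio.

VSWR ≈ 3.76

For a purely resistive load, VSWR = R_L/Z_0 or Z_0/R_L (whichever > 1) = 188/50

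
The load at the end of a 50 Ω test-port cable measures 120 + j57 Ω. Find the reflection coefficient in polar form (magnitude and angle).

Γ = (Z_L − Z_0)/(Z_L + Z_0) = (70 + j57)/(170 + j57)
|Γ| = 90.3/179 = 0.503

Γ ≈ 0.503 ∠ 20.6°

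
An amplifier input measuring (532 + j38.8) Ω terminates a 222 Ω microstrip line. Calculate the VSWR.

Γ = (Z_L − Z_0)/(Z_L + Z_0) = (310 + j38.8)/(754 + j38.8)
|Γ| = 312/755 = 0.414
VSWR = (1 + |Γ|)/(1 − |Γ|) = 1.41/0.586

VSWR ≈ 2.41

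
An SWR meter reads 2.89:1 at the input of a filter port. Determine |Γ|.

|Γ| ≈ 0.486

|Γ| = (S − 1)/(S + 1) = (2.89 − 1)/(2.89 + 1) = 1.89/3.89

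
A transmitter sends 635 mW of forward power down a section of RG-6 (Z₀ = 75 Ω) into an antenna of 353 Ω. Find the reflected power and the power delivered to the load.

Γ = (353 − 75)/(353 + 75) = 0.65
|Γ|² = 0.422
P_refl = |Γ|²·P_inc = 268 mW, P_del = (1 − |Γ|²)·P_inc = 367 mW

P_reflected ≈ 268 mW; P_delivered ≈ 367 mW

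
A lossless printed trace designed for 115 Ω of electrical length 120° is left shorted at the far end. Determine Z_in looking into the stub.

Z_in ≈ −j199 Ω

tan(βl) = -1.73
For a shorted stub, Z_in = jZ_0·tan(βl)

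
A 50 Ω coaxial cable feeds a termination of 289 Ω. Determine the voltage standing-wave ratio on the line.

Γ = (289 − 50)/(289 + 50) = 0.705
VSWR = (1 + 0.705)/(1 − 0.705)

VSWR ≈ 5.78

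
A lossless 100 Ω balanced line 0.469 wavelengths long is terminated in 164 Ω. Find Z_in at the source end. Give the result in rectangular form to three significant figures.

βl = 2π × 0.469 = 169°
tan(βl) = tan(169°) = -0.197
Z_in = Z_0·(Z_L + jZ_0·tanβl)/(Z_0 + jZ_L·tanβl)
     = 100·(164 − j19.7)/(100 − j32.4)

Z_in ≈ 154 + j30.2 Ω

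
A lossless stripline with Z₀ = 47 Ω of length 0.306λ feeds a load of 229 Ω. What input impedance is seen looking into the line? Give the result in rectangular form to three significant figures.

Z_in ≈ 10.9 + j16.4 Ω

βl = 2π × 0.306 = 110°
tan(βl) = tan(110°) = -2.72
Z_in = Z_0·(Z_L + jZ_0·tanβl)/(Z_0 + jZ_L·tanβl)
     = 47·(229 − j128)/(47 − j624)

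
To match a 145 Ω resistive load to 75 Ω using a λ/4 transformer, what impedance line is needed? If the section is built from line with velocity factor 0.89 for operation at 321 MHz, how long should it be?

Z_qwt ≈ 104 Ω; length ≈ 20.8 cm

Z_qwt = √(Z_0·R_L) = √(75 × 145) = √10880
λ = 0.89·c/f = 0.832 m, so l = λ/4 = 0.208 m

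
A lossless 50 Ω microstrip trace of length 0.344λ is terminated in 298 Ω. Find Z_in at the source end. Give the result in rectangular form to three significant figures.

βl = 2π × 0.344 = 124°
tan(βl) = tan(124°) = -1.49
Z_in = Z_0·(Z_L + jZ_0·tanβl)/(Z_0 + jZ_L·tanβl)
     = 50·(298 − j74.6)/(50 − j444)

Z_in ≈ 12 + j32.2 Ω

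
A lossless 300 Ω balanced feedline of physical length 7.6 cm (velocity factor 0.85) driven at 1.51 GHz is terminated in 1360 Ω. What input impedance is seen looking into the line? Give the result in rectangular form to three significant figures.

λ = v/f = 0.85·c / 1.51 GHz = 0.169 m
βl = 2π·l/λ = 2π × 0.45 = 162°
tan(βl) = tan(162°) = -0.325
Z_in = Z_0·(Z_L + jZ_0·tanβl)/(Z_0 + jZ_L·tanβl)
     = 300·(1360 − j97.4)/(300 − j442)

Z_in ≈ 475 + j601 Ω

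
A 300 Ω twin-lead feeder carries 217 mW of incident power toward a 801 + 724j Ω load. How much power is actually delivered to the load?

|Γ| = |(501 + j724)/(1101 + j724)| = 0.668
|Γ|² = 0.446
P_refl = |Γ|²·P_inc = 96.9 mW, P_del = (1 − |Γ|²)·P_inc = 120 mW

P_delivered ≈ 120 mW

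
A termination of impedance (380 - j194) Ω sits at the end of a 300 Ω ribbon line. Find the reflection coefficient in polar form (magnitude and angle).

Γ = (Z_L − Z_0)/(Z_L + Z_0) = (80 − j194)/(680 − j194)
|Γ| = 210/707 = 0.297

Γ ≈ 0.297 ∠ -51.7°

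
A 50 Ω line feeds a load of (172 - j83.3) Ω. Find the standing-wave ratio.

Γ = (Z_L − Z_0)/(Z_L + Z_0) = (122 − j83.3)/(222 − j83.3)
|Γ| = 148/237 = 0.623
VSWR = (1 + |Γ|)/(1 − |Γ|) = 1.62/0.377

VSWR ≈ 4.31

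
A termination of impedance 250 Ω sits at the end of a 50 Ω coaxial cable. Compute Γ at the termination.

Γ = (Z_L − Z_0)/(Z_L + Z_0) = (250 − 50)/(250 + 50) = 200/300

Γ = 0.667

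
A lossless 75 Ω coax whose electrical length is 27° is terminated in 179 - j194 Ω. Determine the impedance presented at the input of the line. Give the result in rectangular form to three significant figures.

Z_in ≈ 32.9 − j84.5 Ω

tan(βl) = tan(27°) = 0.51
Z_in = Z_0·(Z_L + jZ_0·tanβl)/(Z_0 + jZ_L·tanβl)
     = 75·(179 − j156)/(174 + j91.2)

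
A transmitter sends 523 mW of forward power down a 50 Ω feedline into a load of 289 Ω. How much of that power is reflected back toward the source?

Γ = (289 − 50)/(289 + 50) = 0.705
|Γ|² = 0.497
P_refl = |Γ|²·P_inc = 260 mW, P_del = (1 − |Γ|²)·P_inc = 263 mW

P_reflected ≈ 260 mW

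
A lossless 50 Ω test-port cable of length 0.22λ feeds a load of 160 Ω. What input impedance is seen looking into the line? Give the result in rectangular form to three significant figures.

Z_in ≈ 16.1 − j8.58 Ω

βl = 2π × 0.22 = 79.2°
tan(βl) = tan(79.2°) = 5.24
Z_in = Z_0·(Z_L + jZ_0·tanβl)/(Z_0 + jZ_L·tanβl)
     = 50·(160 + j262)/(50 + j839)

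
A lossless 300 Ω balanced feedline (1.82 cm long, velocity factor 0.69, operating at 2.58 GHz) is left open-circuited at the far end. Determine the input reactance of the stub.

X_in ≈ -44 Ω (capacitive)

λ = v/f = 0.69·c / 2.58 GHz = 0.0802 m
βl = 2π·l/λ = 2π × 0.227 = 81.7°
tan(βl) = 6.82
For an open-circuited stub, Z_in = −jZ_0·cot(βl) = −jZ_0/tan(βl)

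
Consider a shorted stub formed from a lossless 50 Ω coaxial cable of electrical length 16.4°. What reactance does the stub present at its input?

X_in ≈ 14.7 Ω (inductive)

tan(βl) = 0.294
For a shorted stub, Z_in = jZ_0·tan(βl)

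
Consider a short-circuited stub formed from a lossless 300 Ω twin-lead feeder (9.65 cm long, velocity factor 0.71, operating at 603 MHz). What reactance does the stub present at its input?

X_in ≈ -2040 Ω (capacitive)

λ = v/f = 0.71·c / 603 MHz = 0.353 m
βl = 2π·l/λ = 2π × 0.273 = 98.3°
tan(βl) = -6.81
For a short-circuited stub, Z_in = jZ_0·tan(βl)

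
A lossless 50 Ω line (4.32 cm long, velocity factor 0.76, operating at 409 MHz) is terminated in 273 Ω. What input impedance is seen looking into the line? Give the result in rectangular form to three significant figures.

λ = v/f = 0.76·c / 409 MHz = 0.557 m
βl = 2π·l/λ = 2π × 0.0775 = 27.9°
tan(βl) = tan(27.9°) = 0.529
Z_in = Z_0·(Z_L + jZ_0·tanβl)/(Z_0 + jZ_L·tanβl)
     = 50·(273 + j26.5)/(50 + j145)

Z_in ≈ 37.4 − j81.5 Ω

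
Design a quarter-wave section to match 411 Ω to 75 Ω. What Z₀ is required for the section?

Z_qwt = √(Z_0·R_L) = √(75 × 411) = √30820

Z_qwt ≈ 176 Ω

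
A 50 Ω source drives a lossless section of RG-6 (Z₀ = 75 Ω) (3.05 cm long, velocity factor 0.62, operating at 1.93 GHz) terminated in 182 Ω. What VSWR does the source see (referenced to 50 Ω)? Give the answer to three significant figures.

VSWR ≈ 2.02

λ = v/f = 0.62·c / 1.93 GHz = 0.0964 m
βl = 2π·l/λ = 2π × 0.316 = 114°
tan(βl) = -2.25
Z_in = Z_0·(Z_L + jZ_0·tanβl)/(Z_0 + jZ_L·tanβl) = 35.8 + j26.7 Ω
Γ_s = (Z_in − Z_s)/(Z_in + Z_s) = (-14.2 + j26.7)/(85.8 + j26.7), |Γ_s| = 0.337
VSWR = (1 + |Γ_s|)/(1 − |Γ_s|)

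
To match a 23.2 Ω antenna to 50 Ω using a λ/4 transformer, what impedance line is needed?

Z_qwt = √(Z_0·R_L) = √(50 × 23.2) = √1160

Z_qwt ≈ 34.1 Ω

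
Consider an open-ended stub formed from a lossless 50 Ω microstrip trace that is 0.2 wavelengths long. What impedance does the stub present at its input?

βl = 2π × 0.2 = 72°
tan(βl) = 3.08
For an open-ended stub, Z_in = −jZ_0·cot(βl) = −jZ_0/tan(βl)

Z_in ≈ −j16.2 Ω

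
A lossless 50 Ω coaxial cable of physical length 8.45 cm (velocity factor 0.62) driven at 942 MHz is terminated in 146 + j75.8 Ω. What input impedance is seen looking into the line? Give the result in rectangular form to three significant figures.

Z_in ≈ 35.9 + j58.9 Ω

λ = v/f = 0.62·c / 942 MHz = 0.197 m
βl = 2π·l/λ = 2π × 0.428 = 154°
tan(βl) = tan(154°) = -0.486
Z_in = Z_0·(Z_L + jZ_0·tanβl)/(Z_0 + jZ_L·tanβl)
     = 50·(146 + j51.5)/(86.9 − j71)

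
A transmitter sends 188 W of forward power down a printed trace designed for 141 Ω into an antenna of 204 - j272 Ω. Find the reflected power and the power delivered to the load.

|Γ| = |(63 − j272)/(345 − j272)| = 0.636
|Γ|² = 0.404
P_refl = |Γ|²·P_inc = 75.9 W, P_del = (1 − |Γ|²)·P_inc = 112 W

P_reflected ≈ 75.9 W; P_delivered ≈ 112 W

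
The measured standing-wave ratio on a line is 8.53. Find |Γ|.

|Γ| = (S − 1)/(S + 1) = (8.53 − 1)/(8.53 + 1) = 7.53/9.53

|Γ| ≈ 0.79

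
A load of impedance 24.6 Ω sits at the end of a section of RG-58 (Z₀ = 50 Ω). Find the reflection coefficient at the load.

Γ = (Z_L − Z_0)/(Z_L + Z_0) = (24.6 − 50)/(24.6 + 50) = -25.4/74.6

Γ = -0.34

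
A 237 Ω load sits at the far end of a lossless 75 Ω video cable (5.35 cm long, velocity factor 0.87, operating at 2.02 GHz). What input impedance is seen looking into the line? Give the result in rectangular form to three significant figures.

λ = v/f = 0.87·c / 2.02 GHz = 0.129 m
βl = 2π·l/λ = 2π × 0.414 = 149°
tan(βl) = tan(149°) = -0.599
Z_in = Z_0·(Z_L + jZ_0·tanβl)/(Z_0 + jZ_L·tanβl)
     = 75·(237 − j45)/(75 − j142)

Z_in ≈ 70.2 + j88.1 Ω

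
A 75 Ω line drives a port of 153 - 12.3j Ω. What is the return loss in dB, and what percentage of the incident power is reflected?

RL ≈ 9.22 dB; 12% of incident power reflected

Γ = (78 − j12.3)/(228 − j12.3), |Γ| = 0.346
RL = −20·log₁₀(0.346) = 9.22 dB
P_refl/P_inc = |Γ|² = 0.12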